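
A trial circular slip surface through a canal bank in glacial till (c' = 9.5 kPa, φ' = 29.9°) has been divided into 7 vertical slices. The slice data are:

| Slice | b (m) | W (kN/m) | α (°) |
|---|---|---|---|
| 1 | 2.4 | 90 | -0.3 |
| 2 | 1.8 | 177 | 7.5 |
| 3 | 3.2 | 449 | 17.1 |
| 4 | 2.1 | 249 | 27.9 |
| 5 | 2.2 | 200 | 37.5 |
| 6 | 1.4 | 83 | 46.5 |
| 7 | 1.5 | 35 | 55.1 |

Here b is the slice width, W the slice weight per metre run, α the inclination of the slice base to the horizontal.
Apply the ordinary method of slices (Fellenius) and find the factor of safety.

Ordinary method of slices: FS = Σ[c'·Δl_i + (W_i cosα_i)·tanφ'] / Σ W_i sinα_i, with Δl_i = b_i / cosα_i.
Slice 1: Δl = 2.4/cos(-0.3°) = 2.400 m; N'_1 = 90·cos(-0.3°) = 90.0; c'Δl = 22.80; W sinα = -0.5
Slice 2: Δl = 1.8/cos7.5° = 1.816 m; N'_2 = 177·cos7.5° = 175.5; c'Δl = 17.25; W sinα = 23.1
Slice 3: Δl = 3.2/cos17.1° = 3.348 m; N'_3 = 449·cos17.1° = 429.2; c'Δl = 31.81; W sinα = 132.0
Slice 4: Δl = 2.1/cos27.9° = 2.376 m; N'_4 = 249·cos27.9° = 220.1; c'Δl = 22.57; W sinα = 116.5
Slice 5: Δl = 2.2/cos37.5° = 2.773 m; N'_5 = 200·cos37.5° = 158.7; c'Δl = 26.34; W sinα = 121.8
Slice 6: Δl = 1.4/cos46.5° = 2.034 m; N'_6 = 83·cos46.5° = 57.1; c'Δl = 19.32; W sinα = 60.2
Slice 7: Δl = 1.5/cos55.1° = 2.622 m; N'_7 = 35·cos55.1° = 20.0; c'Δl = 24.91; W sinα = 28.7
Σc'Δl = 165.0 kN/m; ΣN' = 1150.5 kN/m; ΣW sinα = 481.8 kN/m
Resisting = 165.0 + 1150.5·tan29.9° = 165.0 + 661.6 = 826.6 kN/m
FS = 826.6 / 481.8 = 1.715

FS = 1.72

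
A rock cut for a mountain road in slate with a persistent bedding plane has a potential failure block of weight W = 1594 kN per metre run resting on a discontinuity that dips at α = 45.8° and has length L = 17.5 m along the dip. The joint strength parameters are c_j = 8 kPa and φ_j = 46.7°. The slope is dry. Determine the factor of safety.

Resolving the block weight along and normal to the plane and applying the Mohr–Coulomb strength on the joint:
N' = W cosα = 1594·cos45.8° = 1111.3 kN/m
Driving force T = W sinα = 1594·sin45.8° = 1142.8 kN/m
Resisting force R = c_j·L + N'·tanφ_j = 8·17.5 + 1111.3·tan46.7° = 140.0 + 1179.3 = 1319.3 kN/m
FS = R / T = 1319.3 / 1142.8 = 1.154

FS = 1.15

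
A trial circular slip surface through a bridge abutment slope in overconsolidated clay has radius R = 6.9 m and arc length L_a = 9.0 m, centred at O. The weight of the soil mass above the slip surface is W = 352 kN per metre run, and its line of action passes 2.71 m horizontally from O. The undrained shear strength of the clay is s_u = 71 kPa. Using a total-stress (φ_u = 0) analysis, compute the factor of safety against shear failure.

FS = 4.62

Taking moments about the centre O, the resisting moment is provided by the undrained shear strength acting along the arc:
M_R = s_u·L_a·R = 71·9.00·6.9 = 4409.1 kN·m/m
M_D = W·d = 352·2.71 = 953.9 kN·m/m
FS = M_R / M_D = 4409.1 / 953.9 = 4.622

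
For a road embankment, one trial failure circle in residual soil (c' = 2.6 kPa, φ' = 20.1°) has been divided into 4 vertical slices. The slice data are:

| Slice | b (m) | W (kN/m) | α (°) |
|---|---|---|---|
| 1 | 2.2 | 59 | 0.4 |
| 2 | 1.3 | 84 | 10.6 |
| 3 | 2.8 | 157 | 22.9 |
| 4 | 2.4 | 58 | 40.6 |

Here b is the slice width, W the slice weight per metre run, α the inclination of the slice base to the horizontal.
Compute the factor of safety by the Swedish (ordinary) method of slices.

Ordinary method of slices: FS = Σ[c'·Δl_i + (W_i cosα_i)·tanφ'] / Σ W_i sinα_i, with Δl_i = b_i / cosα_i.
Slice 1: Δl = 2.2/cos0.4° = 2.200 m; N'_1 = 59·cos0.4° = 59.0; c'Δl = 5.72; W sinα = 0.4
Slice 2: Δl = 1.3/cos10.6° = 1.323 m; N'_2 = 84·cos10.6° = 82.6; c'Δl = 3.44; W sinα = 15.5
Slice 3: Δl = 2.8/cos22.9° = 3.040 m; N'_3 = 157·cos22.9° = 144.6; c'Δl = 7.90; W sinα = 61.1
Slice 4: Δl = 2.4/cos40.6° = 3.161 m; N'_4 = 58·cos40.6° = 44.0; c'Δl = 8.22; W sinα = 37.7
Σc'Δl = 25.3 kN/m; ΣN' = 330.2 kN/m; ΣW sinα = 114.7 kN/m
Resisting = 25.3 + 330.2·tan20.1° = 25.3 + 120.8 = 146.1 kN/m
FS = 146.1 / 114.7 = 1.274

FS = 1.27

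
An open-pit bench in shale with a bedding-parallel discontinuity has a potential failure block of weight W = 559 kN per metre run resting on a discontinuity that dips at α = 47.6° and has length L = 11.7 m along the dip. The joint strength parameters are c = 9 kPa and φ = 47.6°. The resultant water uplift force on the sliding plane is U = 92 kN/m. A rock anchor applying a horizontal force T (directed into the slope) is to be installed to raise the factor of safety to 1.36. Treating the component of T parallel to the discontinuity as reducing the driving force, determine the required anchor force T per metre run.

Resolving forces along and normal to the sliding plane, with the horizontal anchor force T adding T·sinα to the effective normal force and T·cosα acting up the plane against the driving force:
FS = [cL + (W cosα − U + T sinα) tanφ] / [W sinα − T cosα]
Without the anchor: N' = 284.9 kN/m, driving T_d = 412.8 kN/m, resisting R = 9·11.7 + 284.9·tan47.6° = 417.3 kN/m, FS = 1.01.
Setting FS = 1.36 and solving for T:
1.36·(412.8 − T cos47.6°) = 417.3 + T sin47.6°·tan47.6°
T·(sin47.6°·tan47.6° + 1.36·cos47.6°) = 1.36·412.8 − 417.3
T·(0.7385·1.0951 + 1.36·0.6743) = 561.4 − 417.3 = 144.1
T·1.7258 = 144.1
T = 83.5 kN/m

T = 83 kN/m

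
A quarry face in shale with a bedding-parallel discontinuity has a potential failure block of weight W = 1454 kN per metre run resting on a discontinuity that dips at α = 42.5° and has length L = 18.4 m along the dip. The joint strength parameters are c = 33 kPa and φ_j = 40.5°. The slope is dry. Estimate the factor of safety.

FS = 1.55

Resolving the block weight along and normal to the plane and applying the Mohr–Coulomb strength on the joint:
N' = W cosα = 1454·cos42.5° = 1072.0 kN/m
Driving force T = W sinα = 1454·sin42.5° = 982.3 kN/m
Resisting force R = c·L + N'·tanφ_j = 33·18.4 + 1072.0·tan40.5° = 607.2 + 915.6 = 1522.8 kN/m
FS = R / T = 1522.8 / 982.3 = 1.550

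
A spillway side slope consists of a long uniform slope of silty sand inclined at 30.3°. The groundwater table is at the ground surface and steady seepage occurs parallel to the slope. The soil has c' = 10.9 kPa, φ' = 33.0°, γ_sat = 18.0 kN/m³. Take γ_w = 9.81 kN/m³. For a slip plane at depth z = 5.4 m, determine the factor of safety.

With seepage parallel to the slope and the water table at the surface, the effective normal stress on the slip plane uses the buoyant unit weight γ' = γ_sat − γ_w while the driving shear stress uses γ_sat:
FS = [c' + γ' z cos²β tanφ'] / [γ_sat z sinβ cosβ]
γ' = 18.0 − 9.81 = 8.19 kN/m³
Numerator = 10.9 + 8.19·5.4·cos²30.3°·tan33.0° = 10.9 + 8.19·5.4·0.7455·0.6494 = 32.310 kPa
Denominator = 18.0·5.4·sin30.3°·cos30.3° = 18.0·5.4·0.5045·0.8634 = 42.341 kPa
FS = 32.310 / 42.341 = 0.763

FS = 0.76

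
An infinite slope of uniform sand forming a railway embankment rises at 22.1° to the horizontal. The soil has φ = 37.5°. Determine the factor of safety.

For a dry cohesionless infinite slope the factor of safety is FS = tanφ / tanβ.
FS = tan37.5° / tan22.1° = 0.7673 / 0.4061 = 1.890

FS = 1.89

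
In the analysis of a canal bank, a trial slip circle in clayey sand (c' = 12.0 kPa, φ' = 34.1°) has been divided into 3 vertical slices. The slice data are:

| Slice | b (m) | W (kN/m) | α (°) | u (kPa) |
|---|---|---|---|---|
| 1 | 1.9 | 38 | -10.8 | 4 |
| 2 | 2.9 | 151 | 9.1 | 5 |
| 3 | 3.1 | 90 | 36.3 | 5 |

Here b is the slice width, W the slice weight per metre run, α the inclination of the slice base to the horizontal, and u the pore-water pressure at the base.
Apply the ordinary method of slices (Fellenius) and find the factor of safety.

FS = 3.59

Ordinary method of slices: FS = Σ[c'·Δl_i + (W_i cosα_i − u_i·Δl_i)·tanφ'] / Σ W_i sinα_i, with Δl_i = b_i / cosα_i.
Slice 1: Δl = 1.9/cos(-10.8°) = 1.934 m; N'_1 = 38·cos(-10.8°) − 4·1.934 = 29.6; c'Δl = 23.21; W sinα = -7.1
Slice 2: Δl = 2.9/cos9.1° = 2.937 m; N'_2 = 151·cos9.1° − 5·2.937 = 134.4; c'Δl = 35.24; W sinα = 23.9
Slice 3: Δl = 3.1/cos36.3° = 3.846 m; N'_3 = 90·cos36.3° − 5·3.846 = 53.3; c'Δl = 46.16; W sinα = 53.3
Σc'Δl = 104.6 kN/m; ΣN' = 217.3 kN/m; ΣW sinα = 70.0 kN/m
Resisting = 104.6 + 217.3·tan34.1° = 104.6 + 147.1 = 251.7 kN/m
FS = 251.7 / 70.0 = 3.594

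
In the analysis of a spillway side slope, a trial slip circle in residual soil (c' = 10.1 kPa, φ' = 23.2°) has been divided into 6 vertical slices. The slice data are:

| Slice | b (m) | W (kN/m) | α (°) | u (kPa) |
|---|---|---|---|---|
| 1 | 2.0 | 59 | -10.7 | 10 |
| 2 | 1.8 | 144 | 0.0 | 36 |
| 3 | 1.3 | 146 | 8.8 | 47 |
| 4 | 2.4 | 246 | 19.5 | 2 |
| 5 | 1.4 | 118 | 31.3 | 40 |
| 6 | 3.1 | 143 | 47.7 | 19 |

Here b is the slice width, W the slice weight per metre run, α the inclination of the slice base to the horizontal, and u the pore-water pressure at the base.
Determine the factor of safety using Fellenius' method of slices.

FS = 1.31

Ordinary method of slices: FS = Σ[c'·Δl_i + (W_i cosα_i − u_i·Δl_i)·tanφ'] / Σ W_i sinα_i, with Δl_i = b_i / cosα_i.
Slice 1: Δl = 2.0/cos(-10.7°) = 2.035 m; N'_1 = 59·cos(-10.7°) − 10·2.035 = 37.6; c'Δl = 20.56; W sinα = -11.0
Slice 2: Δl = 1.8/cos0.0° = 1.800 m; N'_2 = 144·cos0.0° − 36·1.800 = 79.2; c'Δl = 18.18; W sinα = 0.0
Slice 3: Δl = 1.3/cos8.8° = 1.315 m; N'_3 = 146·cos8.8° − 47·1.315 = 82.5; c'Δl = 13.29; W sinα = 22.3
Slice 4: Δl = 2.4/cos19.5° = 2.546 m; N'_4 = 246·cos19.5° − 2·2.546 = 226.8; c'Δl = 25.71; W sinα = 82.1
Slice 5: Δl = 1.4/cos31.3° = 1.638 m; N'_5 = 118·cos31.3° − 40·1.638 = 35.3; c'Δl = 16.55; W sinα = 61.3
Slice 6: Δl = 3.1/cos47.7° = 4.606 m; N'_6 = 143·cos47.7° − 19·4.606 = 8.7; c'Δl = 46.52; W sinα = 105.8
Σc'Δl = 140.8 kN/m; ΣN' = 470.1 kN/m; ΣW sinα = 260.6 kN/m
Resisting = 140.8 + 470.1·tan23.2° = 140.8 + 201.5 = 342.3 kN/m
FS = 342.3 / 260.6 = 1.314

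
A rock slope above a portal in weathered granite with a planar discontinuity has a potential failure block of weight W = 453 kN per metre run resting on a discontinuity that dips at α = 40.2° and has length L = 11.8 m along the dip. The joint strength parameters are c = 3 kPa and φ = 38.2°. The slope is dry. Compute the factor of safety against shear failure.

FS = 1.05

Resolving the block weight along and normal to the plane and applying the Mohr–Coulomb strength on the joint:
N' = W cosα = 453·cos40.2° = 346.0 kN/m
Driving force T = W sinα = 453·sin40.2° = 292.4 kN/m
Resisting force R = c·L + N'·tanφ = 3·11.8 + 346.0·tan38.2° = 35.4 + 272.3 = 307.7 kN/m
FS = R / T = 307.7 / 292.4 = 1.052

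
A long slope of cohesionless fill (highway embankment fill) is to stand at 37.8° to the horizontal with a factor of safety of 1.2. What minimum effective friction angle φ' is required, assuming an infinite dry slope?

φ' = 42.9°

FS = tanφ'/tanβ ⇒ tanφ' = FS · tanβ = 1.2 · tan37.8° = 0.9308
φ' = arctan(0.9308) = 42.95°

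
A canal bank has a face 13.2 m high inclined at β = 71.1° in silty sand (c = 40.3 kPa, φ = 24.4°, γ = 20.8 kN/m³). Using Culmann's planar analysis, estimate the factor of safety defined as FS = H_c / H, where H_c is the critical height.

H_c = (4c/γ) · sinβ cosφ / [1 − cos(β − φ)]
    = (4·40.3/20.8) · sin71.1°·cos24.4° / [1 − cos46.7°]
    = 7.750 · 0.8616 / 0.3142 = 21.25 m
FS = H_c / H = 21.25 / 13.2 = 1.610

FS = 1.61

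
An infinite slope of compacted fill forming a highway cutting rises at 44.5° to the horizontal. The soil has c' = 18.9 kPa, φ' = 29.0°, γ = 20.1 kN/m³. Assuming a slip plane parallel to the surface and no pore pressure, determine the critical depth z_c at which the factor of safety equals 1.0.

Setting FS = 1.00 in FS = [c' + γz cos²β tanφ'] / [γz sinβ cosβ] and solving for z:
z = c' / [γ cosβ (FS·sinβ − cosβ·tanφ')]
  = 18.9 / [20.1·cos44.5°·(1.00·sin44.5° − cos44.5°·tan29.0°)]
  = 18.9 / [20.1·0.7133·(1.00·0.7009 − 0.7133·0.5543)]
  = 18.9 / 4.3804 = 4.315 m

z_c = 4.31 m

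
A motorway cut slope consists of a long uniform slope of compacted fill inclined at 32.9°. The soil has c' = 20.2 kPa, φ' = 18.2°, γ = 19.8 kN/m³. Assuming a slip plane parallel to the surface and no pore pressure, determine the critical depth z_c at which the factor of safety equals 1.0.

z_c = 4.55 m

Setting FS = 1.00 in FS = [c' + γz cos²β tanφ'] / [γz sinβ cosβ] and solving for z:
z = c' / [γ cosβ (FS·sinβ − cosβ·tanφ')]
  = 20.2 / [19.8·cos32.9°·(1.00·sin32.9° − cos32.9°·tan18.2°)]
  = 20.2 / [19.8·0.8396·(1.00·0.5432 − 0.8396·0.3288)]
  = 20.2 / 4.4408 = 4.549 m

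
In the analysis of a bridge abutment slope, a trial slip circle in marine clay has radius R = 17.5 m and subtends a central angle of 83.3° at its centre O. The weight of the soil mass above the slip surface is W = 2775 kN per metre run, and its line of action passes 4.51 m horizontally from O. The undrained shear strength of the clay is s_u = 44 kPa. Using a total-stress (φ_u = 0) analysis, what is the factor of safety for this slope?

FS = 1.57

Taking moments about the centre O, the resisting moment is provided by the undrained shear strength acting along the arc:
Arc length L_a = R·θ = 17.5·(83.3°·π/180) = 17.5·1.4539 = 25.44 m
M_R = s_u·L_a·R = 44·25.44·17.5 = 19590.8 kN·m/m
M_D = W·d = 2775·4.51 = 12515.2 kN·m/m
FS = M_R / M_D = 19590.8 / 12515.2 = 1.565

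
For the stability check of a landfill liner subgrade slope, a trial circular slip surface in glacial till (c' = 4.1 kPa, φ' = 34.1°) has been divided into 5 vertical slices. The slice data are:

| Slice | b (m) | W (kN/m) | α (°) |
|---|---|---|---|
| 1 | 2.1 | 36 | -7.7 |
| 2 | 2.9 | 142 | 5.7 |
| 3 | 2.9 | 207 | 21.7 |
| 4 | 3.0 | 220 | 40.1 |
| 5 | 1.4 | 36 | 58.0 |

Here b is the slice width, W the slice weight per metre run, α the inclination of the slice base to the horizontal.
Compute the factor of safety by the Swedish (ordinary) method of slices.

Ordinary method of slices: FS = Σ[c'·Δl_i + (W_i cosα_i)·tanφ'] / Σ W_i sinα_i, with Δl_i = b_i / cosα_i.
Slice 1: Δl = 2.1/cos(-7.7°) = 2.119 m; N'_1 = 36·cos(-7.7°) = 35.7; c'Δl = 8.69; W sinα = -4.8
Slice 2: Δl = 2.9/cos5.7° = 2.914 m; N'_2 = 142·cos5.7° = 141.3; c'Δl = 11.95; W sinα = 14.1
Slice 3: Δl = 2.9/cos21.7° = 3.121 m; N'_3 = 207·cos21.7° = 192.3; c'Δl = 12.80; W sinα = 76.5
Slice 4: Δl = 3.0/cos40.1° = 3.922 m; N'_4 = 220·cos40.1° = 168.3; c'Δl = 16.08; W sinα = 141.7
Slice 5: Δl = 1.4/cos58.0° = 2.642 m; N'_5 = 36·cos58.0° = 19.1; c'Δl = 10.83; W sinα = 30.5
Σc'Δl = 60.3 kN/m; ΣN' = 556.7 kN/m; ΣW sinα = 258.1 kN/m
Resisting = 60.3 + 556.7·tan34.1° = 60.3 + 376.9 = 437.2 kN/m
FS = 437.2 / 258.1 = 1.694

FS = 1.69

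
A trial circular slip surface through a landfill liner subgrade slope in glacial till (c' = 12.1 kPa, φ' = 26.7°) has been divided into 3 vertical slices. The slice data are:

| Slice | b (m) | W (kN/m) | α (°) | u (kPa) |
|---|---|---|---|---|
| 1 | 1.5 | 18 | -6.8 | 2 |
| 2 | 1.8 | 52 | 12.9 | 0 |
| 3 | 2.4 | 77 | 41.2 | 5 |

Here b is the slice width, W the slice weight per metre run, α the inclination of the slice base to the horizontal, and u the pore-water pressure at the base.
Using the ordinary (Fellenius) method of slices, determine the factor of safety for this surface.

FS = 2.21

Ordinary method of slices: FS = Σ[c'·Δl_i + (W_i cosα_i − u_i·Δl_i)·tanφ'] / Σ W_i sinα_i, with Δl_i = b_i / cosα_i.
Slice 1: Δl = 1.5/cos(-6.8°) = 1.511 m; N'_1 = 18·cos(-6.8°) − 2·1.511 = 14.9; c'Δl = 18.28; W sinα = -2.1
Slice 2: Δl = 1.8/cos12.9° = 1.847 m; N'_2 = 52·cos12.9° − 0·1.847 = 50.7; c'Δl = 22.34; W sinα = 11.6
Slice 3: Δl = 2.4/cos41.2° = 3.190 m; N'_3 = 77·cos41.2° − 5·3.190 = 42.0; c'Δl = 38.60; W sinα = 50.7
Σc'Δl = 79.2 kN/m; ΣN' = 107.5 kN/m; ΣW sinα = 60.2 kN/m
Resisting = 79.2 + 107.5·tan26.7° = 79.2 + 54.1 = 133.3 kN/m
FS = 133.3 / 60.2 = 2.214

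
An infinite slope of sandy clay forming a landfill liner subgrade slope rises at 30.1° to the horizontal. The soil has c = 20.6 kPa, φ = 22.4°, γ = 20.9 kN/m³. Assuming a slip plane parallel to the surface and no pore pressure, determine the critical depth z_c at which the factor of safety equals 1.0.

Setting FS = 1.00 in FS = [c + γz cos²β tanφ] / [γz sinβ cosβ] and solving for z:
z = c / [γ cosβ (FS·sinβ − cosβ·tanφ)]
  = 20.6 / [20.9·cos30.1°·(1.00·sin30.1° − cos30.1°·tan22.4°)]
  = 20.6 / [20.9·0.8652·(1.00·0.5015 − 0.8652·0.4122)]
  = 20.6 / 2.6204 = 7.861 m

z_c = 7.86 m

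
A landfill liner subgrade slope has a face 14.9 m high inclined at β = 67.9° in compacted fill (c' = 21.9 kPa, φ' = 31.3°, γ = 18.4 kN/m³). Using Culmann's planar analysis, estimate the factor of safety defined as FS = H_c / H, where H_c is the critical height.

FS = 1.28

H_c = (4c'/γ) · sinβ cosφ' / [1 − cos(β − φ')]
    = (4·21.9/18.4) · sin67.9°·cos31.3° / [1 − cos36.6°]
    = 4.761 · 0.7917 / 0.1972 = 19.11 m
FS = H_c / H = 19.11 / 14.9 = 1.283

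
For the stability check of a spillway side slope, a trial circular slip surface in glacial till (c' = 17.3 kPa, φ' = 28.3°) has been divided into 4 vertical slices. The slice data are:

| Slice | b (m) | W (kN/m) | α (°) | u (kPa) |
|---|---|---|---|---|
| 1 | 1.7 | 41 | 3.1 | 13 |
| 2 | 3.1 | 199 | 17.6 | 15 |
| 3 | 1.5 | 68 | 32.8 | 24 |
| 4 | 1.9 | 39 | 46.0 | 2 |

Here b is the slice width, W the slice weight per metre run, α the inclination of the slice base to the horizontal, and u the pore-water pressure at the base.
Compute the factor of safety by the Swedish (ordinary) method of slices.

Ordinary method of slices: FS = Σ[c'·Δl_i + (W_i cosα_i − u_i·Δl_i)·tanφ'] / Σ W_i sinα_i, with Δl_i = b_i / cosα_i.
Slice 1: Δl = 1.7/cos3.1° = 1.702 m; N'_1 = 41·cos3.1° − 13·1.702 = 18.8; c'Δl = 29.45; W sinα = 2.2
Slice 2: Δl = 3.1/cos17.6° = 3.252 m; N'_2 = 199·cos17.6° − 15·3.252 = 140.9; c'Δl = 56.26; W sinα = 60.2
Slice 3: Δl = 1.5/cos32.8° = 1.785 m; N'_3 = 68·cos32.8° − 24·1.785 = 14.3; c'Δl = 30.87; W sinα = 36.8
Slice 4: Δl = 1.9/cos46.0° = 2.735 m; N'_4 = 39·cos46.0° − 2·2.735 = 21.6; c'Δl = 47.32; W sinα = 28.1
Σc'Δl = 163.9 kN/m; ΣN' = 195.7 kN/m; ΣW sinα = 127.3 kN/m
Resisting = 163.9 + 195.7·tan28.3° = 163.9 + 105.4 = 269.3 kN/m
FS = 269.3 / 127.3 = 2.116

FS = 2.12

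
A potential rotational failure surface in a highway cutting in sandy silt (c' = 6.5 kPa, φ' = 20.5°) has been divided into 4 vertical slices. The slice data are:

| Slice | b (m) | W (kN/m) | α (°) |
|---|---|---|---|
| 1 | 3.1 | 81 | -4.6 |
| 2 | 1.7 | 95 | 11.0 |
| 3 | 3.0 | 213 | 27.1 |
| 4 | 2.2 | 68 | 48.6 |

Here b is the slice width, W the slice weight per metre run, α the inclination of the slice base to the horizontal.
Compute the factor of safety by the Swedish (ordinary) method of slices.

FS = 1.43

Ordinary method of slices: FS = Σ[c'·Δl_i + (W_i cosα_i)·tanφ'] / Σ W_i sinα_i, with Δl_i = b_i / cosα_i.
Slice 1: Δl = 3.1/cos(-4.6°) = 3.110 m; N'_1 = 81·cos(-4.6°) = 80.7; c'Δl = 20.22; W sinα = -6.5
Slice 2: Δl = 1.7/cos11.0° = 1.732 m; N'_2 = 95·cos11.0° = 93.3; c'Δl = 11.26; W sinα = 18.1
Slice 3: Δl = 3.0/cos27.1° = 3.370 m; N'_3 = 213·cos27.1° = 189.6; c'Δl = 21.90; W sinα = 97.0
Slice 4: Δl = 2.2/cos48.6° = 3.327 m; N'_4 = 68·cos48.6° = 45.0; c'Δl = 21.62; W sinα = 51.0
Σc'Δl = 75.0 kN/m; ΣN' = 408.6 kN/m; ΣW sinα = 159.7 kN/m
Resisting = 75.0 + 408.6·tan20.5° = 75.0 + 152.8 = 227.8 kN/m
FS = 227.8 / 159.7 = 1.426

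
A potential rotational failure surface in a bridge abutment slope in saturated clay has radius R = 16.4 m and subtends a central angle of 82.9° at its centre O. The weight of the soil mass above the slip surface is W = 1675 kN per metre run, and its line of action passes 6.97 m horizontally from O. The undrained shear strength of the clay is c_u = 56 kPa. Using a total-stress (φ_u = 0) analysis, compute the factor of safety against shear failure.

Taking moments about the centre O, the resisting moment is provided by the undrained shear strength acting along the arc:
Arc length L_a = R·θ = 16.4·(82.9°·π/180) = 16.4·1.4469 = 23.73 m
M_R = c_u·L_a·R = 56·23.73·16.4 = 21792.5 kN·m/m
M_D = W·d = 1675·6.97 = 11674.8 kN·m/m
FS = M_R / M_D = 21792.5 / 11674.8 = 1.867

FS = 1.87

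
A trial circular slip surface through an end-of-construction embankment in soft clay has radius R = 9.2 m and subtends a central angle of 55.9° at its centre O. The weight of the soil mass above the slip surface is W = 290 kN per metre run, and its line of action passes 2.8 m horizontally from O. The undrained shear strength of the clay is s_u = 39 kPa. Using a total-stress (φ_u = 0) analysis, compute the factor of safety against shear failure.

Taking moments about the centre O, the resisting moment is provided by the undrained shear strength acting along the arc:
Arc length L_a = R·θ = 9.2·(55.9°·π/180) = 9.2·0.9756 = 8.98 m
M_R = s_u·L_a·R = 39·8.98·9.2 = 3220.5 kN·m/m
M_D = W·d = 290·2.8 = 812.0 kN·m/m
FS = M_R / M_D = 3220.5 / 812.0 = 3.966

FS = 3.97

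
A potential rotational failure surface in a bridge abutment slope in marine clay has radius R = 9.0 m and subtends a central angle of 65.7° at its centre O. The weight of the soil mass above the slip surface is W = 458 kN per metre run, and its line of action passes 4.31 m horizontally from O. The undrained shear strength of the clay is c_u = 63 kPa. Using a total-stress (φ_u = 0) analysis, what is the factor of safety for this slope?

Taking moments about the centre O, the resisting moment is provided by the undrained shear strength acting along the arc:
Arc length L_a = R·θ = 9.0·(65.7°·π/180) = 9.0·1.1467 = 10.32 m
M_R = c_u·L_a·R = 63·10.32·9.0 = 5851.5 kN·m/m
M_D = W·d = 458·4.31 = 1974.0 kN·m/m
FS = M_R / M_D = 5851.5 / 1974.0 = 2.964

FS = 2.96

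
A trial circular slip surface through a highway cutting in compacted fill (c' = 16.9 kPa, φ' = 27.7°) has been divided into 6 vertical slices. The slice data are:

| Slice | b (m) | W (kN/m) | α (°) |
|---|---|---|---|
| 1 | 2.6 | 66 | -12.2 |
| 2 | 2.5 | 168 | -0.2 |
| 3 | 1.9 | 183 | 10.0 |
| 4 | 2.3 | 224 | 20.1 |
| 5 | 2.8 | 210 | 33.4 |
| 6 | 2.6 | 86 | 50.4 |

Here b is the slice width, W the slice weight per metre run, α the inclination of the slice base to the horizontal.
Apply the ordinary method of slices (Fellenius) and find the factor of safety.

Ordinary method of slices: FS = Σ[c'·Δl_i + (W_i cosα_i)·tanφ'] / Σ W_i sinα_i, with Δl_i = b_i / cosα_i.
Slice 1: Δl = 2.6/cos(-12.2°) = 2.660 m; N'_1 = 66·cos(-12.2°) = 64.5; c'Δl = 44.96; W sinα = -13.9
Slice 2: Δl = 2.5/cos(-0.2°) = 2.500 m; N'_2 = 168·cos(-0.2°) = 168.0; c'Δl = 42.25; W sinα = -0.6
Slice 3: Δl = 1.9/cos10.0° = 1.929 m; N'_3 = 183·cos10.0° = 180.2; c'Δl = 32.61; W sinα = 31.8
Slice 4: Δl = 2.3/cos20.1° = 2.449 m; N'_4 = 224·cos20.1° = 210.4; c'Δl = 41.39; W sinα = 77.0
Slice 5: Δl = 2.8/cos33.4° = 3.354 m; N'_5 = 210·cos33.4° = 175.3; c'Δl = 56.68; W sinα = 115.6
Slice 6: Δl = 2.6/cos50.4° = 4.079 m; N'_6 = 86·cos50.4° = 54.8; c'Δl = 68.93; W sinα = 66.3
Σc'Δl = 286.8 kN/m; ΣN' = 853.2 kN/m; ΣW sinα = 276.1 kN/m
Resisting = 286.8 + 853.2·tan27.7° = 286.8 + 448.0 = 734.8 kN/m
FS = 734.8 / 276.1 = 2.661

FS = 2.66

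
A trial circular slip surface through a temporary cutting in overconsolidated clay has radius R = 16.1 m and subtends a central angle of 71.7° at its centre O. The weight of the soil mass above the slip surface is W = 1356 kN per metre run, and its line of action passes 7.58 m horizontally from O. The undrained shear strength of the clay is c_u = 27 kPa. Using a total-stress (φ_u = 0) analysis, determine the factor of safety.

Taking moments about the centre O, the resisting moment is provided by the undrained shear strength acting along the arc:
Arc length L_a = R·θ = 16.1·(71.7°·π/180) = 16.1·1.2514 = 20.15 m
M_R = c_u·L_a·R = 27·20.15·16.1 = 8758.1 kN·m/m
M_D = W·d = 1356·7.58 = 10278.5 kN·m/m
FS = M_R / M_D = 8758.1 / 10278.5 = 0.852

FS = 0.85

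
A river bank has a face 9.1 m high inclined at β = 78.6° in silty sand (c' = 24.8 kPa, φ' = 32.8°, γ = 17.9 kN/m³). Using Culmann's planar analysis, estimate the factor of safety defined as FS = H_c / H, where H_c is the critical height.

H_c = (4c'/γ) · sinβ cosφ' / [1 − cos(β − φ')]
    = (4·24.8/17.9) · sin78.6°·cos32.8° / [1 − cos45.8°]
    = 5.542 · 0.8240 / 0.3028 = 15.08 m
FS = H_c / H = 15.08 / 9.1 = 1.657

FS = 1.66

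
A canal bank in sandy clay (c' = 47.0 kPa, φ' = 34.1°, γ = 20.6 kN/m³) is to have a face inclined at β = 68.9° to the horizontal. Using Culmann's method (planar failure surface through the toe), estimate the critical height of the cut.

Culmann's analysis gives the critical failure plane at α_cr = (β + φ')/2 = (68.9 + 34.1)/2 = 51.5°, and the critical height
H_c = (4c'/γ) · sinβ cosφ' / [1 − cos(β − φ')]
    = (4·47.0/20.6) · sin68.9°·cos34.1° / [1 − cos(34.8°)]
    = 9.126 · 0.9330·0.8281 / [1 − 0.8211]
    = 9.126 · 0.7725 / 0.1789
    = 39.42 m

H_c = 39.42 m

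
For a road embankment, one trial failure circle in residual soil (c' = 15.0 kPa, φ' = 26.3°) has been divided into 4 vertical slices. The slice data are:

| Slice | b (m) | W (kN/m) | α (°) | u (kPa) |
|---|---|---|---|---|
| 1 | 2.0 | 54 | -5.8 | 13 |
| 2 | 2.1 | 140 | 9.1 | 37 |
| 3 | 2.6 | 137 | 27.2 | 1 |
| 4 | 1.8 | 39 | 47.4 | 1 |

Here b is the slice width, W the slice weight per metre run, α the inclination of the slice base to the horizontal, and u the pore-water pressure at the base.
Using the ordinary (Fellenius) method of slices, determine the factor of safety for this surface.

Ordinary method of slices: FS = Σ[c'·Δl_i + (W_i cosα_i − u_i·Δl_i)·tanφ'] / Σ W_i sinα_i, with Δl_i = b_i / cosα_i.
Slice 1: Δl = 2.0/cos(-5.8°) = 2.010 m; N'_1 = 54·cos(-5.8°) − 13·2.010 = 27.6; c'Δl = 30.15; W sinα = -5.5
Slice 2: Δl = 2.1/cos9.1° = 2.127 m; N'_2 = 140·cos9.1° − 37·2.127 = 59.5; c'Δl = 31.90; W sinα = 22.1
Slice 3: Δl = 2.6/cos27.2° = 2.923 m; N'_3 = 137·cos27.2° − 1·2.923 = 118.9; c'Δl = 43.85; W sinα = 62.6
Slice 4: Δl = 1.8/cos47.4° = 2.659 m; N'_4 = 39·cos47.4° − 1·2.659 = 23.7; c'Δl = 39.89; W sinα = 28.7
Σc'Δl = 145.8 kN/m; ΣN' = 229.8 kN/m; ΣW sinα = 108.0 kN/m
Resisting = 145.8 + 229.8·tan26.3° = 145.8 + 113.6 = 259.4 kN/m
FS = 259.4 / 108.0 = 2.401

FS = 2.40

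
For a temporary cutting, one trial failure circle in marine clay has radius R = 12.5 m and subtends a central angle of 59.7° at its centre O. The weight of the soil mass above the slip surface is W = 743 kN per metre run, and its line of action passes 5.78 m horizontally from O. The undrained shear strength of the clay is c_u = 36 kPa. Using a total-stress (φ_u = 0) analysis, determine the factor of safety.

FS = 1.36

Taking moments about the centre O, the resisting moment is provided by the undrained shear strength acting along the arc:
Arc length L_a = R·θ = 12.5·(59.7°·π/180) = 12.5·1.0420 = 13.02 m
M_R = c_u·L_a·R = 36·13.02·12.5 = 5861.0 kN·m/m
M_D = W·d = 743·5.78 = 4294.5 kN·m/m
FS = M_R / M_D = 5861.0 / 4294.5 = 1.365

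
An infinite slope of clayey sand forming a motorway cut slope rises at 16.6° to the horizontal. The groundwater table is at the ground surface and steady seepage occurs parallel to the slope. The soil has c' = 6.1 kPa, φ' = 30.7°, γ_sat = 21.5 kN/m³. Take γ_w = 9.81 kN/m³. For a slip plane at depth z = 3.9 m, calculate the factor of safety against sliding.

With seepage parallel to the slope and the water table at the surface, the effective normal stress on the slip plane uses the buoyant unit weight γ' = γ_sat − γ_w while the driving shear stress uses γ_sat:
FS = [c' + γ' z cos²β tanφ'] / [γ_sat z sinβ cosβ]
γ' = 21.5 − 9.81 = 11.69 kN/m³
Numerator = 6.1 + 11.69·3.9·cos²16.6°·tan30.7° = 6.1 + 11.69·3.9·0.9184·0.5938 = 30.961 kPa
Denominator = 21.5·3.9·sin16.6°·cos16.6° = 21.5·3.9·0.2857·0.9583 = 22.957 kPa
FS = 30.961 / 22.957 = 1.349

FS = 1.35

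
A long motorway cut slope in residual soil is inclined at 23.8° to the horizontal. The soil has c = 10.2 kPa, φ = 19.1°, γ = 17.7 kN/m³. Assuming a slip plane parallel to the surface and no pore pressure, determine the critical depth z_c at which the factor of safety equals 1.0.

z_c = 7.26 m

Setting FS = 1.00 in FS = [c + γz cos²β tanφ] / [γz sinβ cosβ] and solving for z:
z = c / [γ cosβ (FS·sinβ − cosβ·tanφ)]
  = 10.2 / [17.7·cos23.8°·(1.00·sin23.8° − cos23.8°·tan19.1°)]
  = 10.2 / [17.7·0.9150·(1.00·0.4035 − 0.9150·0.3463)]
  = 10.2 / 1.4043 = 7.263 m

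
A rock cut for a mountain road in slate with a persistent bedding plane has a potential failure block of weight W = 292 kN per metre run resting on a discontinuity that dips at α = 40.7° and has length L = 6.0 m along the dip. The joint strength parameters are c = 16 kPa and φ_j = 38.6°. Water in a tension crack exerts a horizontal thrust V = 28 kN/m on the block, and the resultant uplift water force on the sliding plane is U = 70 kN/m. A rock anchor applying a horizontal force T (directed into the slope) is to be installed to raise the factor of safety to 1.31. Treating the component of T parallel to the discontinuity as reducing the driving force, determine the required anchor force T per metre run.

Resolving forces along and normal to the sliding plane, with the horizontal anchor force T adding T·sinα to the effective normal force and T·cosα acting up the plane against the driving force:
FS = [cL + (W cosα − U − V sinα + T sinα) tanφ_j] / [W sinα + V cosα − T cosα]
Without the anchor: N' = 133.1 kN/m, driving T_d = 211.6 kN/m, resisting R = 16·6.0 + 133.1·tan38.6° = 202.3 kN/m, FS = 0.96.
Setting FS = 1.31 and solving for T:
1.31·(211.6 − T cos40.7°) = 202.3 + T sin40.7°·tan38.6°
T·(sin40.7°·tan38.6° + 1.31·cos40.7°) = 1.31·211.6 − 202.3
T·(0.6521·0.7983 + 1.31·0.7581) = 277.2 − 202.3 = 75.0
T·1.5137 = 75.0
T = 49.5 kN/m

T = 50 kN/m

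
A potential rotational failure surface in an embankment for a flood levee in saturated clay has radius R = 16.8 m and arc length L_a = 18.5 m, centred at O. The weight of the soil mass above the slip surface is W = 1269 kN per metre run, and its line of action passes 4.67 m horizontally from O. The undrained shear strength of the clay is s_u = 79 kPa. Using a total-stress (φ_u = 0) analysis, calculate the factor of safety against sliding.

Taking moments about the centre O, the resisting moment is provided by the undrained shear strength acting along the arc:
M_R = s_u·L_a·R = 79·18.50·16.8 = 24553.2 kN·m/m
M_D = W·d = 1269·4.67 = 5926.2 kN·m/m
FS = M_R / M_D = 24553.2 / 5926.2 = 4.143

FS = 4.14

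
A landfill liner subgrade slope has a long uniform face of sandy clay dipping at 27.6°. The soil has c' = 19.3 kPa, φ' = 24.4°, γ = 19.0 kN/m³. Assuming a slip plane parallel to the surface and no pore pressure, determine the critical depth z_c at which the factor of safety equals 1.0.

z_c = 18.70 m

Setting FS = 1.00 in FS = [c' + γz cos²β tanφ'] / [γz sinβ cosβ] and solving for z:
z = c' / [γ cosβ (FS·sinβ − cosβ·tanφ')]
  = 19.3 / [19.0·cos27.6°·(1.00·sin27.6° − cos27.6°·tan24.4°)]
  = 19.3 / [19.0·0.8862·(1.00·0.4633 − 0.8862·0.4536)]
  = 19.3 / 1.0321 = 18.700 m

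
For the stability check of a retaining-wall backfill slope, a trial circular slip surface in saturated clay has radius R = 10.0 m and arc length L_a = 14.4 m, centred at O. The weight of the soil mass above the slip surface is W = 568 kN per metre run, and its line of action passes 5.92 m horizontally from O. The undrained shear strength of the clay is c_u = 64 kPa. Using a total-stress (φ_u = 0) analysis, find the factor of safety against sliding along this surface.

Taking moments about the centre O, the resisting moment is provided by the undrained shear strength acting along the arc:
M_R = c_u·L_a·R = 64·14.40·10.0 = 9216.0 kN·m/m
M_D = W·d = 568·5.92 = 3362.6 kN·m/m
FS = M_R / M_D = 9216.0 / 3362.6 = 2.741

FS = 2.74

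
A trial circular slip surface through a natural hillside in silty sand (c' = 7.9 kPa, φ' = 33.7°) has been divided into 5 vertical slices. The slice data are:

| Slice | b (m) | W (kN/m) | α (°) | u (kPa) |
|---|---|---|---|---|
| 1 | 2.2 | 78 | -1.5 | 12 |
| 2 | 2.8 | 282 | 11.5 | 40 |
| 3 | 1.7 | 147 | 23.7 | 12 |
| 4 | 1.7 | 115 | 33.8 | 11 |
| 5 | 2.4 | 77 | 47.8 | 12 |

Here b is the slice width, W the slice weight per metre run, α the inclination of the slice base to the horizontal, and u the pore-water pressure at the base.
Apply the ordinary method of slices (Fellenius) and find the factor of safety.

FS = 1.58

Ordinary method of slices: FS = Σ[c'·Δl_i + (W_i cosα_i − u_i·Δl_i)·tanφ'] / Σ W_i sinα_i, with Δl_i = b_i / cosα_i.
Slice 1: Δl = 2.2/cos(-1.5°) = 2.201 m; N'_1 = 78·cos(-1.5°) − 12·2.201 = 51.6; c'Δl = 17.39; W sinα = -2.0
Slice 2: Δl = 2.8/cos11.5° = 2.857 m; N'_2 = 282·cos11.5° − 40·2.857 = 162.0; c'Δl = 22.57; W sinα = 56.2
Slice 3: Δl = 1.7/cos23.7° = 1.857 m; N'_3 = 147·cos23.7° − 12·1.857 = 112.3; c'Δl = 14.67; W sinα = 59.1
Slice 4: Δl = 1.7/cos33.8° = 2.046 m; N'_4 = 115·cos33.8° − 11·2.046 = 73.1; c'Δl = 16.16; W sinα = 64.0
Slice 5: Δl = 2.4/cos47.8° = 3.573 m; N'_5 = 77·cos47.8° − 12·3.573 = 8.8; c'Δl = 28.23; W sinα = 57.0
Σc'Δl = 99.0 kN/m; ΣN' = 407.8 kN/m; ΣW sinα = 234.3 kN/m
Resisting = 99.0 + 407.8·tan33.7° = 99.0 + 272.0 = 371.0 kN/m
FS = 371.0 / 234.3 = 1.584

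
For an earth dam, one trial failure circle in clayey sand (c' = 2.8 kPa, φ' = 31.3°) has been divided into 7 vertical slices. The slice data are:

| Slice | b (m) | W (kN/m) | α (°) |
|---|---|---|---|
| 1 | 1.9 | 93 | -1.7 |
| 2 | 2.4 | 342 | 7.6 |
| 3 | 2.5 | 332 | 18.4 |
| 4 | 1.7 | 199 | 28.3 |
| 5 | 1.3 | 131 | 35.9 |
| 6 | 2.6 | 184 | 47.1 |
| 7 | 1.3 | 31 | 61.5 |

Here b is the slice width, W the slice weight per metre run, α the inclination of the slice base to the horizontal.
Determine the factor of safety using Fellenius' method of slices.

Ordinary method of slices: FS = Σ[c'·Δl_i + (W_i cosα_i)·tanφ'] / Σ W_i sinα_i, with Δl_i = b_i / cosα_i.
Slice 1: Δl = 1.9/cos(-1.7°) = 1.901 m; N'_1 = 93·cos(-1.7°) = 93.0; c'Δl = 5.32; W sinα = -2.8
Slice 2: Δl = 2.4/cos7.6° = 2.421 m; N'_2 = 342·cos7.6° = 339.0; c'Δl = 6.78; W sinα = 45.2
Slice 3: Δl = 2.5/cos18.4° = 2.635 m; N'_3 = 332·cos18.4° = 315.0; c'Δl = 7.38; W sinα = 104.8
Slice 4: Δl = 1.7/cos28.3° = 1.931 m; N'_4 = 199·cos28.3° = 175.2; c'Δl = 5.41; W sinα = 94.3
Slice 5: Δl = 1.3/cos35.9° = 1.605 m; N'_5 = 131·cos35.9° = 106.1; c'Δl = 4.49; W sinα = 76.8
Slice 6: Δl = 2.6/cos47.1° = 3.819 m; N'_6 = 184·cos47.1° = 125.3; c'Δl = 10.69; W sinα = 134.8
Slice 7: Δl = 1.3/cos61.5° = 2.724 m; N'_7 = 31·cos61.5° = 14.8; c'Δl = 7.63; W sinα = 27.2
Σc'Δl = 47.7 kN/m; ΣN' = 1168.4 kN/m; ΣW sinα = 480.5 kN/m
Resisting = 47.7 + 1168.4·tan31.3° = 47.7 + 710.4 = 758.1 kN/m
FS = 758.1 / 480.5 = 1.578

FS = 1.58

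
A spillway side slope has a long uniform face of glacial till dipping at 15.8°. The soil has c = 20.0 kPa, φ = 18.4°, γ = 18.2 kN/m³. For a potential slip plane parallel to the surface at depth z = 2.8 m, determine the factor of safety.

FS = 2.67

For an infinite slope with a slip plane parallel to the surface (no pore pressure): FS = [c + γz cos²β tanφ] / [γz sinβ cosβ].
γz = 18.2·2.8 = 50.96 kN/m²
Numerator = 20.0 + 50.96·cos²15.8°·tan18.4° = 20.0 + 50.96·0.9259·0.3327 = 35.695 kPa
Denominator = 50.96·sin15.8°·cos15.8° = 50.96·0.2723·0.9622 = 13.351 kPa
FS = 35.695 / 13.351 = 2.674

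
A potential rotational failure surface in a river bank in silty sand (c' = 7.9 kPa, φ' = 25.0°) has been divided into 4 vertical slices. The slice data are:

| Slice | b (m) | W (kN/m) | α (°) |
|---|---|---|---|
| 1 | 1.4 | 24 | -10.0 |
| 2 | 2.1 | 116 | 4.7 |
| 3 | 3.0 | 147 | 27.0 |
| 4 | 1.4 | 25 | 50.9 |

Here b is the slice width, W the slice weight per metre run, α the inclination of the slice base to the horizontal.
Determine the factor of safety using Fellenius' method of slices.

Ordinary method of slices: FS = Σ[c'·Δl_i + (W_i cosα_i)·tanφ'] / Σ W_i sinα_i, with Δl_i = b_i / cosα_i.
Slice 1: Δl = 1.4/cos(-10.0°) = 1.422 m; N'_1 = 24·cos(-10.0°) = 23.6; c'Δl = 11.23; W sinα = -4.2
Slice 2: Δl = 2.1/cos4.7° = 2.107 m; N'_2 = 116·cos4.7° = 115.6; c'Δl = 16.65; W sinα = 9.5
Slice 3: Δl = 3.0/cos27.0° = 3.367 m; N'_3 = 147·cos27.0° = 131.0; c'Δl = 26.60; W sinα = 66.7
Slice 4: Δl = 1.4/cos50.9° = 2.220 m; N'_4 = 25·cos50.9° = 15.8; c'Δl = 17.54; W sinα = 19.4
Σc'Δl = 72.0 kN/m; ΣN' = 286.0 kN/m; ΣW sinα = 91.5 kN/m
Resisting = 72.0 + 286.0·tan25.0° = 72.0 + 133.4 = 205.4 kN/m
FS = 205.4 / 91.5 = 2.245

FS = 2.25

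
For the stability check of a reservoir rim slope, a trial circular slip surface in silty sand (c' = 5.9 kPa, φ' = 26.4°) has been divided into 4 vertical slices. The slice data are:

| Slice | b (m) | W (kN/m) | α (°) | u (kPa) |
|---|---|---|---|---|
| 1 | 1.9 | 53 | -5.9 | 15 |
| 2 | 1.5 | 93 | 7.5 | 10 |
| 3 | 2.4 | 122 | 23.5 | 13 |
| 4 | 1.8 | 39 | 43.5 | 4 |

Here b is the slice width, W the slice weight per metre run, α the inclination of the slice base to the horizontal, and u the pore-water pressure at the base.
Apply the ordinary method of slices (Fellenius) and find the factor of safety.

Ordinary method of slices: FS = Σ[c'·Δl_i + (W_i cosα_i − u_i·Δl_i)·tanφ'] / Σ W_i sinα_i, with Δl_i = b_i / cosα_i.
Slice 1: Δl = 1.9/cos(-5.9°) = 1.910 m; N'_1 = 53·cos(-5.9°) − 15·1.910 = 24.1; c'Δl = 11.27; W sinα = -5.4
Slice 2: Δl = 1.5/cos7.5° = 1.513 m; N'_2 = 93·cos7.5° − 10·1.513 = 77.1; c'Δl = 8.93; W sinα = 12.1
Slice 3: Δl = 2.4/cos23.5° = 2.617 m; N'_3 = 122·cos23.5° − 13·2.617 = 77.9; c'Δl = 15.44; W sinα = 48.6
Slice 4: Δl = 1.8/cos43.5° = 2.481 m; N'_4 = 39·cos43.5° − 4·2.481 = 18.4; c'Δl = 14.64; W sinα = 26.8
Σc'Δl = 50.3 kN/m; ΣN' = 197.4 kN/m; ΣW sinα = 82.2 kN/m
Resisting = 50.3 + 197.4·tan26.4° = 50.3 + 98.0 = 148.3 kN/m
FS = 148.3 / 82.2 = 1.804

FS = 1.80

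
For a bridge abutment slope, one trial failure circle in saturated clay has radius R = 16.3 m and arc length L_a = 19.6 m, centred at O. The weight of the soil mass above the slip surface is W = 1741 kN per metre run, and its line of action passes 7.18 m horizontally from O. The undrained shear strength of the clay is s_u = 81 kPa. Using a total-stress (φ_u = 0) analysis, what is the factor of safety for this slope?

FS = 2.07

Taking moments about the centre O, the resisting moment is provided by the undrained shear strength acting along the arc:
M_R = s_u·L_a·R = 81·19.60·16.3 = 25877.9 kN·m/m
M_D = W·d = 1741·7.18 = 12500.4 kN·m/m
FS = M_R / M_D = 25877.9 / 12500.4 = 2.070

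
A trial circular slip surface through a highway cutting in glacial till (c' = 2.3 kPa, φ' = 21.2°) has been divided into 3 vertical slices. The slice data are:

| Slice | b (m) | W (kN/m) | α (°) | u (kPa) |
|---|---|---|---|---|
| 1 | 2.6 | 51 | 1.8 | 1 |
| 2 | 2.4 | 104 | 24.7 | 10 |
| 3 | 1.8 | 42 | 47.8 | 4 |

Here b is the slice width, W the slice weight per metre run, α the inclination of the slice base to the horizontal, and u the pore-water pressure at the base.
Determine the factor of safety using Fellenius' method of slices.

Ordinary method of slices: FS = Σ[c'·Δl_i + (W_i cosα_i − u_i·Δl_i)·tanφ'] / Σ W_i sinα_i, with Δl_i = b_i / cosα_i.
Slice 1: Δl = 2.6/cos1.8° = 2.601 m; N'_1 = 51·cos1.8° − 1·2.601 = 48.4; c'Δl = 5.98; W sinα = 1.6
Slice 2: Δl = 2.4/cos24.7° = 2.642 m; N'_2 = 104·cos24.7° − 10·2.642 = 68.1; c'Δl = 6.08; W sinα = 43.5
Slice 3: Δl = 1.8/cos47.8° = 2.680 m; N'_3 = 42·cos47.8° − 4·2.680 = 17.5; c'Δl = 6.16; W sinα = 31.1
Σc'Δl = 18.2 kN/m; ΣN' = 133.9 kN/m; ΣW sinα = 76.2 kN/m
Resisting = 18.2 + 133.9·tan21.2° = 18.2 + 51.9 = 70.2 kN/m
FS = 70.2 / 76.2 = 0.921

FS = 0.92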